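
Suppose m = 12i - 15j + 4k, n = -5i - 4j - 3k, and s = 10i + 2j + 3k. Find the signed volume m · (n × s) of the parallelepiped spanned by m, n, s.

273

n × s:
i: (-4)·3 - (-3)·2 = -12 - (-6) = -6
j: (-3)·10 - (-5)·3 = -30 - (-15) = -15
k: (-5)·2 - (-4)·10 = -10 - (-40) = 30
n × s = (-6, -15, 30)
m · (n × s) = 12·(-6) + (-15)·(-15) + 4·30 = -72 + 225 + 120 = 273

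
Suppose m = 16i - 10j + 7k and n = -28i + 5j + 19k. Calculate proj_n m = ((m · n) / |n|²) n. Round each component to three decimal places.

m · n = 16·(-28) + (-10)·5 + 7·19 = -448 - 50 + 133 = -365
|n|² = 784 + 25 + 361 = 1170
proj_n m = (-365/1170) · (-28, 5, 19) ≈ (8.735, -1.560, -5.927)

(8.735, -1.560, -5.927)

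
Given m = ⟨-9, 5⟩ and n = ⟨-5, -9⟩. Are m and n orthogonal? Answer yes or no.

yes

m · n = (-9)·(-5) + 5·(-9) = 45 - 45 = 0
Zero, so the vectors are orthogonal.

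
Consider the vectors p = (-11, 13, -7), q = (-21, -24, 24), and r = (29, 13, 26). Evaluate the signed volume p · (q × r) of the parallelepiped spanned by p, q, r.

q × r:
i: (-24)·26 - 24·13 = -624 - 312 = -936
j: 24·29 - (-21)·26 = 696 - (-546) = 1242
k: (-21)·13 - (-24)·29 = -273 - (-696) = 423
q × r = (-936, 1242, 423)
p · (q × r) = (-11)·(-936) + 13·1242 + (-7)·423 = 10296 + 16146 - 2961 = 23481

23481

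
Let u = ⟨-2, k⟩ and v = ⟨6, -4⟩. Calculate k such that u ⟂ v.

-3

u · v = (-2)·6 + k·(-4) = -12 - 4k
Set equal to 0: -4k = 12, so k = -3.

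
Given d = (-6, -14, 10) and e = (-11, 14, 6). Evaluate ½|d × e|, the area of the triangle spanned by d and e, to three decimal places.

i: (-14)·6 - 10·14 = -84 - 140 = -224
j: 10·(-11) - (-6)·6 = -110 - (-36) = -74
k: (-6)·14 - (-14)·(-11) = -84 - 154 = -238
d × e = (-224, -74, -238)
|d × e| = √((-224)² + (-74)² + (-238)²) = √112296 ≈ 335.1060
area = ½ · 335.1060 ≈ 167.553

167.553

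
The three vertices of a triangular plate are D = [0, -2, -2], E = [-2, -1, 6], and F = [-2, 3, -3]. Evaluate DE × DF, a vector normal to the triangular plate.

DE = (-2, 1, 8)
DF = (-2, 5, -1)
i: 1·(-1) - 8·5 = -1 - 40 = -41
j: 8·(-2) - (-2)·(-1) = -16 - 2 = -18
k: (-2)·5 - 1·(-2) = -10 - (-2) = -8
DE × DF = (-41, -18, -8)

(-41, -18, -8)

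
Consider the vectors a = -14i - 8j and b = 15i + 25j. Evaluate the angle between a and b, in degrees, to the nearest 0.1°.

a · b = (-14)·15 + (-8)·25 = -210 - 200 = -410
|a|² = 196 + 64 = 260,  |a| = √260 ≈ 16.124515
|b|² = 225 + 625 = 850,  |b| = √850 ≈ 29.154759
cos θ = -410 / (16.124515 · 29.154759) ≈ -0.87214
θ = arccos(-0.87214) ≈ 150.7°

150.7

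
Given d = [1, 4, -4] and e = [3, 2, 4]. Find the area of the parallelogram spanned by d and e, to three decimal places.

30.529

i: 4·4 - (-4)·2 = 16 - (-8) = 24
j: (-4)·3 - 1·4 = -12 - 4 = -16
k: 1·2 - 4·3 = 2 - 12 = -10
d × e = (24, -16, -10)
|d × e| = √(24² + (-16)² + (-10)²) = √932 ≈ 30.5287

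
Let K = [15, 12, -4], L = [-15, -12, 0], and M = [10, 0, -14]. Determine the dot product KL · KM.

398

KL = L − K = (-30, -24, 4)
KM = M − K = (-5, -12, -10)
KL · KM = (-30)·(-5) + (-24)·(-12) + 4·(-10) = 150 + 288 - 40 = 398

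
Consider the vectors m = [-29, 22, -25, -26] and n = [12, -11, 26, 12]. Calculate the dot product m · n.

m · n = (-29)·12 + 22·(-11) + (-25)·26 + (-26)·12 = -348 - 242 - 650 - 312 = -1552

-1552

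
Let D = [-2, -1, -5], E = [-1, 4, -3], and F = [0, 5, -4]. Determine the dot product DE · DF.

34

DE = E − D = (1, 5, 2)
DF = F − D = (2, 6, 1)
DE · DF = 1·2 + 5·6 + 2·1 = 2 + 30 + 2 = 34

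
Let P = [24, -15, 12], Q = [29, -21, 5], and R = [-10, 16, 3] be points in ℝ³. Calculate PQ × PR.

PQ = (5, -6, -7)
PR = (-34, 31, -9)
i: (-6)·(-9) - (-7)·31 = 54 - (-217) = 271
j: (-7)·(-34) - 5·(-9) = 238 - (-45) = 283
k: 5·31 - (-6)·(-34) = 155 - 204 = -49
PQ × PR = (271, 283, -49)

(271, 283, -49)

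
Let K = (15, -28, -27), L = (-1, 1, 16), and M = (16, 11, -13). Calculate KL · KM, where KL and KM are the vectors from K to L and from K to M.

1717

KL = L − K = (-16, 29, 43)
KM = M − K = (1, 39, 14)
KL · KM = (-16)·1 + 29·39 + 43·14 = -16 + 1131 + 602 = 1717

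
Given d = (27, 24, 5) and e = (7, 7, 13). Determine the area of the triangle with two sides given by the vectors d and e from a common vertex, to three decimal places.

i: 24·13 - 5·7 = 312 - 35 = 277
j: 5·7 - 27·13 = 35 - 351 = -316
k: 27·7 - 24·7 = 189 - 168 = 21
d × e = (277, -316, 21)
|d × e| = √(277² + (-316)² + 21²) = √177026 ≈ 420.7446
area = ½ · 420.7446 ≈ 210.372

210.372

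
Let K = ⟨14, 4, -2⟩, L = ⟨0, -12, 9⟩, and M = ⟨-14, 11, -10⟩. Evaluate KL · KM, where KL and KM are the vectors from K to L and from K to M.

KL = L − K = (-14, -16, 11)
KM = M − K = (-28, 7, -8)
KL · KM = (-14)·(-28) + (-16)·7 + 11·(-8) = 392 - 112 - 88 = 192

192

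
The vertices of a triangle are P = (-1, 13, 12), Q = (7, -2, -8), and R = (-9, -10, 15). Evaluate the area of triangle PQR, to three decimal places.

302.464

PQ = (8, -15, -20),  PR = (-8, -23, 3)
i: (-15)·3 - (-20)·(-23) = -45 - 460 = -505
j: (-20)·(-8) - 8·3 = 160 - 24 = 136
k: 8·(-23) - (-15)·(-8) = -184 - 120 = -304
PQ × PR = (-505, 136, -304)
|PQ × PR| = √365937 ≈ 604.9273
area = ½ · 604.9273 ≈ 302.464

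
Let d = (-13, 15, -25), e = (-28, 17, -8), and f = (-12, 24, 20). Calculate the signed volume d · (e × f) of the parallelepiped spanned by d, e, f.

e × f:
i: 17·20 - (-8)·24 = 340 - (-192) = 532
j: (-8)·(-12) - (-28)·20 = 96 - (-560) = 656
k: (-28)·24 - 17·(-12) = -672 - (-204) = -468
e × f = (532, 656, -468)
d · (e × f) = (-13)·532 + 15·656 + (-25)·(-468) = -6916 + 9840 + 11700 = 14624

14624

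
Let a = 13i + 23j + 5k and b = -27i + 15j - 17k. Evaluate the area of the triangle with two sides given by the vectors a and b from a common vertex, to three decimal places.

471.807

i: 23·(-17) - 5·15 = -391 - 75 = -466
j: 5·(-27) - 13·(-17) = -135 - (-221) = 86
k: 13·15 - 23·(-27) = 195 - (-621) = 816
a × b = (-466, 86, 816)
|a × b| = √((-466)² + 86² + 816²) = √890408 ≈ 943.6143
area = ½ · 943.6143 ≈ 471.807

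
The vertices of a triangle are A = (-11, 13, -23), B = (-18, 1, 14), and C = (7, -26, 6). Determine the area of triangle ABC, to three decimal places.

740.491

AB = (-7, -12, 37),  AC = (18, -39, 29)
i: (-12)·29 - 37·(-39) = -348 - (-1443) = 1095
j: 37·18 - (-7)·29 = 666 - (-203) = 869
k: (-7)·(-39) - (-12)·18 = 273 - (-216) = 489
AB × AC = (1095, 869, 489)
|AB × AC| = √2193307 ≈ 1480.9818
area = ½ · 1480.9818 ≈ 740.491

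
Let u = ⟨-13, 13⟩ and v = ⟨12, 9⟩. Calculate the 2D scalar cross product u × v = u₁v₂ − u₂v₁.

-273

(-13)·9 - 13·12 = -117 - 156 = -273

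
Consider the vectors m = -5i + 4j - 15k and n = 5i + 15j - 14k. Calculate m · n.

245

m · n = (-5)·5 + 4·15 + (-15)·(-14) = -25 + 60 + 210 = 245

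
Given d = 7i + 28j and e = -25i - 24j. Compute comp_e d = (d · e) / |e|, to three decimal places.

d · e = 7·(-25) + 28·(-24) = -175 - 672 = -847
|e| = √(625 + 576) = √1201 ≈ 34.6554
comp_e d = -847 / √1201 ≈ -24.441

-24.441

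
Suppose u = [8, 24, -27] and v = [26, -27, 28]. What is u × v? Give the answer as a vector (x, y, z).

(-57, -926, -840)

i: 24·28 - (-27)·(-27) = 672 - 729 = -57
j: (-27)·26 - 8·28 = -702 - 224 = -926
k: 8·(-27) - 24·26 = -216 - 624 = -840
u × v = (-57, -926, -840)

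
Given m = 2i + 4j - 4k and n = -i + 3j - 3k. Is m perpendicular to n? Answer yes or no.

m · n = 2·(-1) + 4·3 + (-4)·(-3) = -2 + 12 + 12 = 22
Nonzero, so the vectors are not orthogonal.

no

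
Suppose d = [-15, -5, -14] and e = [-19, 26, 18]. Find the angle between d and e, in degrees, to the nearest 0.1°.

97.2

d · e = (-15)·(-19) + (-5)·26 + (-14)·18 = 285 - 130 - 252 = -97
|d|² = 225 + 25 + 196 = 446,  |d| = √446 ≈ 21.118712
|e|² = 361 + 676 + 324 = 1361,  |e| = √1361 ≈ 36.891733
cos θ = -97 / (21.118712 · 36.891733) ≈ -0.12450
θ = arccos(-0.12450) ≈ 97.2°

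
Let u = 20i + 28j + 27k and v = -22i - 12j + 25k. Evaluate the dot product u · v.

u · v = 20·(-22) + 28·(-12) + 27·25 = -440 - 336 + 675 = -101

-101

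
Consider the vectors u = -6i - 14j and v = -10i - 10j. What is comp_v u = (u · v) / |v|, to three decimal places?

14.142

u · v = (-6)·(-10) + (-14)·(-10) = 60 + 140 = 200
|v| = √(100 + 100) = √200 ≈ 14.1421
comp_v u = 200 / √200 ≈ 14.142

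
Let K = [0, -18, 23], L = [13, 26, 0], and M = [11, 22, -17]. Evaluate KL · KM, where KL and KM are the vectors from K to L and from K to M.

2823

KL = L − K = (13, 44, -23)
KM = M − K = (11, 40, -40)
KL · KM = 13·11 + 44·40 + (-23)·(-40) = 143 + 1760 + 920 = 2823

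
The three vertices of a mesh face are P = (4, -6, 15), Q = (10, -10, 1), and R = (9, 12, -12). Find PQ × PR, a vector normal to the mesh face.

(360, 92, 128)

PQ = (6, -4, -14)
PR = (5, 18, -27)
i: (-4)·(-27) - (-14)·18 = 108 - (-252) = 360
j: (-14)·5 - 6·(-27) = -70 - (-162) = 92
k: 6·18 - (-4)·5 = 108 - (-20) = 128
PQ × PR = (360, 92, 128)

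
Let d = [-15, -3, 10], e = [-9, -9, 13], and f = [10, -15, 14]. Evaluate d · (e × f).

447

e × f:
i: (-9)·14 - 13·(-15) = -126 - (-195) = 69
j: 13·10 - (-9)·14 = 130 - (-126) = 256
k: (-9)·(-15) - (-9)·10 = 135 - (-90) = 225
e × f = (69, 256, 225)
d · (e × f) = (-15)·69 + (-3)·256 + 10·225 = -1035 - 768 + 2250 = 447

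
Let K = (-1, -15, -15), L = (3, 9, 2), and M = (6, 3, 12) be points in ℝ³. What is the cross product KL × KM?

KL = (4, 24, 17)
KM = (7, 18, 27)
i: 24·27 - 17·18 = 648 - 306 = 342
j: 17·7 - 4·27 = 119 - 108 = 11
k: 4·18 - 24·7 = 72 - 168 = -96
KL × KM = (342, 11, -96)

(342, 11, -96)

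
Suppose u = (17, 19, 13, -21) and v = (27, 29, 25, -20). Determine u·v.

u · v = 17·27 + 19·29 + 13·25 + (-21)·(-20) = 459 + 551 + 325 + 420 = 1755

1755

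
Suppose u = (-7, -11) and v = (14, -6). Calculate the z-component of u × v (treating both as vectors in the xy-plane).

(-7)·(-6) - (-11)·14 = 42 - (-154) = 196

196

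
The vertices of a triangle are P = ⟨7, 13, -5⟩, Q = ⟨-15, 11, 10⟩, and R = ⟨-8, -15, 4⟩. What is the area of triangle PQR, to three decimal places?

PQ = (-22, -2, 15),  PR = (-15, -28, 9)
i: (-2)·9 - 15·(-28) = -18 - (-420) = 402
j: 15·(-15) - (-22)·9 = -225 - (-198) = -27
k: (-22)·(-28) - (-2)·(-15) = 616 - 30 = 586
PQ × PR = (402, -27, 586)
|PQ × PR| = √505729 ≈ 711.1463
area = ½ · 711.1463 ≈ 355.573

355.573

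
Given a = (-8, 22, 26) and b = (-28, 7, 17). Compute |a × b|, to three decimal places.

837.214

i: 22·17 - 26·7 = 374 - 182 = 192
j: 26·(-28) - (-8)·17 = -728 - (-136) = -592
k: (-8)·7 - 22·(-28) = -56 - (-616) = 560
a × b = (192, -592, 560)
|a × b| = √(192² + (-592)² + 560²) = √700928 ≈ 837.2144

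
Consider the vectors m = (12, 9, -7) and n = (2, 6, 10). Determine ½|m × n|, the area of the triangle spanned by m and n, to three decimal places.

97.847

i: 9·10 - (-7)·6 = 90 - (-42) = 132
j: (-7)·2 - 12·10 = -14 - 120 = -134
k: 12·6 - 9·2 = 72 - 18 = 54
m × n = (132, -134, 54)
|m × n| = √(132² + (-134)² + 54²) = √38296 ≈ 195.6936
area = ½ · 195.6936 ≈ 97.847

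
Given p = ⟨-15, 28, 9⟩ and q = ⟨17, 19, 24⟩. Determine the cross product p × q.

i: 28·24 - 9·19 = 672 - 171 = 501
j: 9·17 - (-15)·24 = 153 - (-360) = 513
k: (-15)·19 - 28·17 = -285 - 476 = -761
p × q = (501, 513, -761)

(501, 513, -761)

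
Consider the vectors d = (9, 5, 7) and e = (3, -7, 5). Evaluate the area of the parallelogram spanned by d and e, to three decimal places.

110.164

i: 5·5 - 7·(-7) = 25 - (-49) = 74
j: 7·3 - 9·5 = 21 - 45 = -24
k: 9·(-7) - 5·3 = -63 - 15 = -78
d × e = (74, -24, -78)
|d × e| = √(74² + (-24)² + (-78)²) = √12136 ≈ 110.1635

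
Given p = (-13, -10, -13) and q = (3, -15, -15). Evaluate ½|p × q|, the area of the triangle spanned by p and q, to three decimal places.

163.864

i: (-10)·(-15) - (-13)·(-15) = 150 - 195 = -45
j: (-13)·3 - (-13)·(-15) = -39 - 195 = -234
k: (-13)·(-15) - (-10)·3 = 195 - (-30) = 225
p × q = (-45, -234, 225)
|p × q| = √((-45)² + (-234)² + 225²) = √107406 ≈ 327.7285
area = ½ · 327.7285 ≈ 163.864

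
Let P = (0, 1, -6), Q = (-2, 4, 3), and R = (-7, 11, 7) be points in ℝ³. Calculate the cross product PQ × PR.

(-51, -37, 1)

PQ = (-2, 3, 9)
PR = (-7, 10, 13)
i: 3·13 - 9·10 = 39 - 90 = -51
j: 9·(-7) - (-2)·13 = -63 - (-26) = -37
k: (-2)·10 - 3·(-7) = -20 - (-21) = 1
PQ × PR = (-51, -37, 1)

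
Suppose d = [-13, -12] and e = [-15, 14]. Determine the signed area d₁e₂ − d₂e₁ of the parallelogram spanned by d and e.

-362

(-13)·14 - (-12)·(-15) = -182 - 180 = -362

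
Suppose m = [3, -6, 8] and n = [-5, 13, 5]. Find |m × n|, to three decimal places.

i: (-6)·5 - 8·13 = -30 - 104 = -134
j: 8·(-5) - 3·5 = -40 - 15 = -55
k: 3·13 - (-6)·(-5) = 39 - 30 = 9
m × n = (-134, -55, 9)
|m × n| = √((-134)² + (-55)² + 9²) = √21062 ≈ 145.1275

145.128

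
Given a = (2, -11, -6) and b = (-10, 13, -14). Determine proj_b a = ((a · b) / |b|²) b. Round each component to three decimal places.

(1.699, -2.209, 2.378)

a · b = 2·(-10) + (-11)·13 + (-6)·(-14) = -20 - 143 + 84 = -79
|b|² = 100 + 169 + 196 = 465
proj_b a = (-79/465) · (-10, 13, -14) ≈ (1.699, -2.209, 2.378)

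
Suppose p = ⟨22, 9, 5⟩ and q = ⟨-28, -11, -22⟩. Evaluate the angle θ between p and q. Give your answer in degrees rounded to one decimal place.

p · q = 22·(-28) + 9·(-11) + 5·(-22) = -616 - 99 - 110 = -825
|p|² = 484 + 81 + 25 = 590,  |p| = √590 ≈ 24.289916
|q|² = 784 + 121 + 484 = 1389,  |q| = √1389 ≈ 37.269290
cos θ = -825 / (24.289916 · 37.269290) ≈ -0.91133
θ = arccos(-0.91133) ≈ 155.7°

155.7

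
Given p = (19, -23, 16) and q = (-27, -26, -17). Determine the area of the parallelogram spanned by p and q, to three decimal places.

i: (-23)·(-17) - 16·(-26) = 391 - (-416) = 807
j: 16·(-27) - 19·(-17) = -432 - (-323) = -109
k: 19·(-26) - (-23)·(-27) = -494 - 621 = -1115
p × q = (807, -109, -1115)
|p × q| = √(807² + (-109)² + (-1115)²) = √1906355 ≈ 1380.7082

1380.708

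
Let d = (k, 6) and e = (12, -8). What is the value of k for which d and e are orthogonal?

4

d · e = k·12 + 6·(-8) = -48 + 12k
Set equal to 0: 12k = 48, so k = 4.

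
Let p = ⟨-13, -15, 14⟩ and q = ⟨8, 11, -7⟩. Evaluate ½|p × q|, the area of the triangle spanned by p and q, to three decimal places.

29.030

i: (-15)·(-7) - 14·11 = 105 - 154 = -49
j: 14·8 - (-13)·(-7) = 112 - 91 = 21
k: (-13)·11 - (-15)·8 = -143 - (-120) = -23
p × q = (-49, 21, -23)
|p × q| = √((-49)² + 21² + (-23)²) = √3371 ≈ 58.0603
area = ½ · 58.0603 ≈ 29.030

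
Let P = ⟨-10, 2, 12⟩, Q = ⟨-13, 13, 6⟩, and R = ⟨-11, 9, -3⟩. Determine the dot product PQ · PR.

170

PQ = Q − P = (-3, 11, -6)
PR = R − P = (-1, 7, -15)
PQ · PR = (-3)·(-1) + 11·7 + (-6)·(-15) = 3 + 77 + 90 = 170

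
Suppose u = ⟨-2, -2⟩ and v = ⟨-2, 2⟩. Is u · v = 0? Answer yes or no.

yes

u · v = (-2)·(-2) + (-2)·2 = 4 - 4 = 0
Zero, so the vectors are orthogonal.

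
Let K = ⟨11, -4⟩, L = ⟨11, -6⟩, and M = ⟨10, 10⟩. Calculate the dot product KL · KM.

-28

KL = L − K = (0, -2)
KM = M − K = (-1, 14)
KL · KM = 0·(-1) + (-2)·14 = 0 - 28 = -28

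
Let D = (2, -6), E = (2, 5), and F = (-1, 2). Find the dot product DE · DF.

88

DE = E − D = (0, 11)
DF = F − D = (-3, 8)
DE · DF = 0·(-3) + 11·8 = 0 + 88 = 88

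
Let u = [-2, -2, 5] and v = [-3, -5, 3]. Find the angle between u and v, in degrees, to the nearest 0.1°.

34.6

u · v = (-2)·(-3) + (-2)·(-5) + 5·3 = 6 + 10 + 15 = 31
|u|² = 4 + 4 + 25 = 33,  |u| = √33 ≈ 5.744563
|v|² = 9 + 25 + 9 = 43,  |v| = √43 ≈ 6.557439
cos θ = 31 / (5.744563 · 6.557439) ≈ 0.82294
θ = arccos(0.82294) ≈ 34.6°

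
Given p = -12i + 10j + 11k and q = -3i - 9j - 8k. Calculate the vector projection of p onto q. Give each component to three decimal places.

(2.766, 8.299, 7.377)

p · q = (-12)·(-3) + 10·(-9) + 11·(-8) = 36 - 90 - 88 = -142
|q|² = 9 + 81 + 64 = 154
proj_q p = (-142/154) · (-3, -9, -8) ≈ (2.766, 8.299, 7.377)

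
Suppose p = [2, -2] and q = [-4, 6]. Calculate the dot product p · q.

-20

p · q = 2·(-4) + (-2)·6 = -8 - 12 = -20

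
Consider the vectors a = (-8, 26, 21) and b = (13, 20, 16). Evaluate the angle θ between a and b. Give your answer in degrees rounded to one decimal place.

a · b = (-8)·13 + 26·20 + 21·16 = -104 + 520 + 336 = 752
|a|² = 64 + 676 + 441 = 1181,  |a| = √1181 ≈ 34.365681
|b|² = 169 + 400 + 256 = 825,  |b| = √825 ≈ 28.722813
cos θ = 752 / (34.365681 · 28.722813) ≈ 0.76184
θ = arccos(0.76184) ≈ 40.4°

40.4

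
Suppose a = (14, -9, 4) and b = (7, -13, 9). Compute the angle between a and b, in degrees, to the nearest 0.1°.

32.0

a · b = 14·7 + (-9)·(-13) + 4·9 = 98 + 117 + 36 = 251
|a|² = 196 + 81 + 16 = 293,  |a| = √293 ≈ 17.117243
|b|² = 49 + 169 + 81 = 299,  |b| = √299 ≈ 17.291616
cos θ = 251 / (17.117243 · 17.291616) ≈ 0.84802
θ = arccos(0.84802) ≈ 32.0°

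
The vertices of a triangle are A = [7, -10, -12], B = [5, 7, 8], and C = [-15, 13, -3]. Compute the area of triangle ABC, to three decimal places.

AB = (-2, 17, 20),  AC = (-22, 23, 9)
i: 17·9 - 20·23 = 153 - 460 = -307
j: 20·(-22) - (-2)·9 = -440 - (-18) = -422
k: (-2)·23 - 17·(-22) = -46 - (-374) = 328
AB × AC = (-307, -422, 328)
|AB × AC| = √379917 ≈ 616.3741
area = ½ · 616.3741 ≈ 308.187

308.187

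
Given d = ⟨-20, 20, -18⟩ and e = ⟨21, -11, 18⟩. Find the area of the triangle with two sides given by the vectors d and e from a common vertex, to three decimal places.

129.004

i: 20·18 - (-18)·(-11) = 360 - 198 = 162
j: (-18)·21 - (-20)·18 = -378 - (-360) = -18
k: (-20)·(-11) - 20·21 = 220 - 420 = -200
d × e = (162, -18, -200)
|d × e| = √(162² + (-18)² + (-200)²) = √66568 ≈ 258.0078
area = ½ · 258.0078 ≈ 129.004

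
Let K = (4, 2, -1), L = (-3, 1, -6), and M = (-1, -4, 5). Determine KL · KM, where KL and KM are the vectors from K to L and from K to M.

KL = L − K = (-7, -1, -5)
KM = M − K = (-5, -6, 6)
KL · KM = (-7)·(-5) + (-1)·(-6) + (-5)·6 = 35 + 6 - 30 = 11

11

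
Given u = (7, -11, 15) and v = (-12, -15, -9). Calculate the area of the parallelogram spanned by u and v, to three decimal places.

418.132

i: (-11)·(-9) - 15·(-15) = 99 - (-225) = 324
j: 15·(-12) - 7·(-9) = -180 - (-63) = -117
k: 7·(-15) - (-11)·(-12) = -105 - 132 = -237
u × v = (324, -117, -237)
|u × v| = √(324² + (-117)² + (-237)²) = √174834 ≈ 418.1316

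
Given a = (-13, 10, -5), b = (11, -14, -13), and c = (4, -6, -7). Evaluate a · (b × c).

40

b × c:
i: (-14)·(-7) - (-13)·(-6) = 98 - 78 = 20
j: (-13)·4 - 11·(-7) = -52 - (-77) = 25
k: 11·(-6) - (-14)·4 = -66 - (-56) = -10
b × c = (20, 25, -10)
a · (b × c) = (-13)·20 + 10·25 + (-5)·(-10) = -260 + 250 + 50 = 40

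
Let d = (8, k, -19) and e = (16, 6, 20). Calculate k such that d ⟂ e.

d · e = 8·16 + k·6 + (-19)·20 = -252 + 6k
Set equal to 0: 6k = 252, so k = 42.

42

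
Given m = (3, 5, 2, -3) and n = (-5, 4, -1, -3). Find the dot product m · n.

12

m · n = 3·(-5) + 5·4 + 2·(-1) + (-3)·(-3) = -15 + 20 - 2 + 9 = 12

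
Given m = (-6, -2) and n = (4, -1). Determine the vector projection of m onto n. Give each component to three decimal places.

m · n = (-6)·4 + (-2)·(-1) = -24 + 2 = -22
|n|² = 16 + 1 = 17
proj_n m = (-22/17) · (4, -1) ≈ (-5.176, 1.294)

(-5.176, 1.294)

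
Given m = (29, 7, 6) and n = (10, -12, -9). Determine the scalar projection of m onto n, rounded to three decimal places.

m · n = 29·10 + 7·(-12) + 6·(-9) = 290 - 84 - 54 = 152
|n| = √(100 + 144 + 81) = √325 ≈ 18.0278
comp_n m = 152 / √325 ≈ 8.431

8.431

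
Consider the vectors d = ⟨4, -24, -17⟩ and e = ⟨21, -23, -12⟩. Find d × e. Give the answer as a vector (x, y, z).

i: (-24)·(-12) - (-17)·(-23) = 288 - 391 = -103
j: (-17)·21 - 4·(-12) = -357 - (-48) = -309
k: 4·(-23) - (-24)·21 = -92 - (-504) = 412
d × e = (-103, -309, 412)

(-103, -309, 412)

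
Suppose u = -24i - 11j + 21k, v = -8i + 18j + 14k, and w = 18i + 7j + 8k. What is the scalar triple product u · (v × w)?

v × w:
i: 18·8 - 14·7 = 144 - 98 = 46
j: 14·18 - (-8)·8 = 252 - (-64) = 316
k: (-8)·7 - 18·18 = -56 - 324 = -380
v × w = (46, 316, -380)
u · (v × w) = (-24)·46 + (-11)·316 + 21·(-380) = -1104 - 3476 - 7980 = -12560

-12560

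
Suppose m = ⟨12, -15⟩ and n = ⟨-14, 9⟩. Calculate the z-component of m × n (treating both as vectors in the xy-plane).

12·9 - (-15)·(-14) = 108 - 210 = -102

-102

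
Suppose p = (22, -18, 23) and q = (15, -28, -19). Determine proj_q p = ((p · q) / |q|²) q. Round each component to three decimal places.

p · q = 22·15 + (-18)·(-28) + 23·(-19) = 330 + 504 - 437 = 397
|q|² = 225 + 784 + 361 = 1370
proj_q p = (397/1370) · (15, -28, -19) ≈ (4.347, -8.114, -5.506)

(4.347, -8.114, -5.506)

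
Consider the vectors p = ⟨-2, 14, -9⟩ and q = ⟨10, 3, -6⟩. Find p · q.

76

p · q = (-2)·10 + 14·3 + (-9)·(-6) = -20 + 42 + 54 = 76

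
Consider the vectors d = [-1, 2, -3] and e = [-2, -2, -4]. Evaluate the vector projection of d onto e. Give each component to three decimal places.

(-0.833, -0.833, -1.667)

d · e = (-1)·(-2) + 2·(-2) + (-3)·(-4) = 2 - 4 + 12 = 10
|e|² = 4 + 4 + 16 = 24
proj_e d = (10/24) · (-2, -2, -4) ≈ (-0.833, -0.833, -1.667)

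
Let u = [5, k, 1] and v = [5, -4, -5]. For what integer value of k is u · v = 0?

5

u · v = 5·5 + k·(-4) + 1·(-5) = 20 - 4k
Set equal to 0: -4k = -20, so k = 5.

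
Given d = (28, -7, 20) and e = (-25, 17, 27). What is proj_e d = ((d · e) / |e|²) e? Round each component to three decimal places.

d · e = 28·(-25) + (-7)·17 + 20·27 = -700 - 119 + 540 = -279
|e|² = 625 + 289 + 729 = 1643
proj_e d = (-279/1643) · (-25, 17, 27) ≈ (4.245, -2.887, -4.585)

(4.245, -2.887, -4.585)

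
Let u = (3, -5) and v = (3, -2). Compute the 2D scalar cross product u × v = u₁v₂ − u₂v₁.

9

3·(-2) - (-5)·3 = -6 - (-15) = 9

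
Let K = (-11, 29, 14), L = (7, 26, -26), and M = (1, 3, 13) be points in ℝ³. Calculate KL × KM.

KL = (18, -3, -40)
KM = (12, -26, -1)
i: (-3)·(-1) - (-40)·(-26) = 3 - 1040 = -1037
j: (-40)·12 - 18·(-1) = -480 - (-18) = -462
k: 18·(-26) - (-3)·12 = -468 - (-36) = -432
KL × KM = (-1037, -462, -432)

(-1037, -462, -432)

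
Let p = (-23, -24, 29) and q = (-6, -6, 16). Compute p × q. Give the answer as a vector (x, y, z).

i: (-24)·16 - 29·(-6) = -384 - (-174) = -210
j: 29·(-6) - (-23)·16 = -174 - (-368) = 194
k: (-23)·(-6) - (-24)·(-6) = 138 - 144 = -6
p × q = (-210, 194, -6)

(-210, 194, -6)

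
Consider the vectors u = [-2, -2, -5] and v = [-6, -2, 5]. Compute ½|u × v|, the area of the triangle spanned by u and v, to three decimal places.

22.716

i: (-2)·5 - (-5)·(-2) = -10 - 10 = -20
j: (-5)·(-6) - (-2)·5 = 30 - (-10) = 40
k: (-2)·(-2) - (-2)·(-6) = 4 - 12 = -8
u × v = (-20, 40, -8)
|u × v| = √((-20)² + 40² + (-8)²) = √2064 ≈ 45.4313
area = ½ · 45.4313 ≈ 22.716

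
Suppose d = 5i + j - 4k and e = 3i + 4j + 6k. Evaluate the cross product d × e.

i: 1·6 - (-4)·4 = 6 - (-16) = 22
j: (-4)·3 - 5·6 = -12 - 30 = -42
k: 5·4 - 1·3 = 20 - 3 = 17
d × e = (22, -42, 17)

(22, -42, 17)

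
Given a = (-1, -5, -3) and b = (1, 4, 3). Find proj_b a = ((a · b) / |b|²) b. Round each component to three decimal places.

(-1.154, -4.615, -3.462)

a · b = (-1)·1 + (-5)·4 + (-3)·3 = -1 - 20 - 9 = -30
|b|² = 1 + 16 + 9 = 26
proj_b a = (-30/26) · (1, 4, 3) ≈ (-1.154, -4.615, -3.462)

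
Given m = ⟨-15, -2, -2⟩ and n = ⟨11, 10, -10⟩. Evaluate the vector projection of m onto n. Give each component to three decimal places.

(-5.654, -5.140, 5.140)

m · n = (-15)·11 + (-2)·10 + (-2)·(-10) = -165 - 20 + 20 = -165
|n|² = 121 + 100 + 100 = 321
proj_n m = (-165/321) · (11, 10, -10) ≈ (-5.654, -5.140, 5.140)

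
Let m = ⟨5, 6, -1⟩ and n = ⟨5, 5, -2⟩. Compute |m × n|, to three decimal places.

i: 6·(-2) - (-1)·5 = -12 - (-5) = -7
j: (-1)·5 - 5·(-2) = -5 - (-10) = 5
k: 5·5 - 6·5 = 25 - 30 = -5
m × n = (-7, 5, -5)
|m × n| = √((-7)² + 5² + (-5)²) = √99 ≈ 9.9499

9.950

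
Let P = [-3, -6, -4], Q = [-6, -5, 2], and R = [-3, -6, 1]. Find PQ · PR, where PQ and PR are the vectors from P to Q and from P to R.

30

PQ = Q − P = (-3, 1, 6)
PR = R − P = (0, 0, 5)
PQ · PR = (-3)·0 + 1·0 + 6·5 = 0 + 0 + 30 = 30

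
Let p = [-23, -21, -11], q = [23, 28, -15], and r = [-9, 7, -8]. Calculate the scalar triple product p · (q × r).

-8505

q × r:
i: 28·(-8) - (-15)·7 = -224 - (-105) = -119
j: (-15)·(-9) - 23·(-8) = 135 - (-184) = 319
k: 23·7 - 28·(-9) = 161 - (-252) = 413
q × r = (-119, 319, 413)
p · (q × r) = (-23)·(-119) + (-21)·319 + (-11)·413 = 2737 - 6699 - 4543 = -8505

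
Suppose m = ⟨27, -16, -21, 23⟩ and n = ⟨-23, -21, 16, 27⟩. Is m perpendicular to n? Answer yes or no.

yes

m · n = 27·(-23) + (-16)·(-21) + (-21)·16 + 23·27 = -621 + 336 - 336 + 621 = 0
Zero, so the vectors are orthogonal.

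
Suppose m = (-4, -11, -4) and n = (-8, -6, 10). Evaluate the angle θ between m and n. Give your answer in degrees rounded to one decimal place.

70.6

m · n = (-4)·(-8) + (-11)·(-6) + (-4)·10 = 32 + 66 - 40 = 58
|m|² = 16 + 121 + 16 = 153,  |m| = √153 ≈ 12.369317
|n|² = 64 + 36 + 100 = 200,  |n| = √200 ≈ 14.142136
cos θ = 58 / (12.369317 · 14.142136) ≈ 0.33156
θ = arccos(0.33156) ≈ 70.6°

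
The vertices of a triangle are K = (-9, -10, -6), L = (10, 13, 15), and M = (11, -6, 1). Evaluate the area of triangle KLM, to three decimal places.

KL = (19, 23, 21),  KM = (20, 4, 7)
i: 23·7 - 21·4 = 161 - 84 = 77
j: 21·20 - 19·7 = 420 - 133 = 287
k: 19·4 - 23·20 = 76 - 460 = -384
KL × KM = (77, 287, -384)
|KL × KM| = √235754 ≈ 485.5451
area = ½ · 485.5451 ≈ 242.773

242.773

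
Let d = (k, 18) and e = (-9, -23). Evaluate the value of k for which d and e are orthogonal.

-46

d · e = k·(-9) + 18·(-23) = -414 - 9k
Set equal to 0: -9k = 414, so k = -46.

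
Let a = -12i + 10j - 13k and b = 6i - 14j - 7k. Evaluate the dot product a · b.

a · b = (-12)·6 + 10·(-14) + (-13)·(-7) = -72 - 140 + 91 = -121

-121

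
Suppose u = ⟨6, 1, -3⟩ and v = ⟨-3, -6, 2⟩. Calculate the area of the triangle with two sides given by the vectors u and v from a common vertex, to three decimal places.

18.398

i: 1·2 - (-3)·(-6) = 2 - 18 = -16
j: (-3)·(-3) - 6·2 = 9 - 12 = -3
k: 6·(-6) - 1·(-3) = -36 - (-3) = -33
u × v = (-16, -3, -33)
|u × v| = √((-16)² + (-3)² + (-33)²) = √1354 ≈ 36.7967
area = ½ · 36.7967 ≈ 18.398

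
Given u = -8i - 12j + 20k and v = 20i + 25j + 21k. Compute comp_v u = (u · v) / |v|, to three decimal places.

u · v = (-8)·20 + (-12)·25 + 20·21 = -160 - 300 + 420 = -40
|v| = √(400 + 625 + 441) = √1466 ≈ 38.2884
comp_v u = -40 / √1466 ≈ -1.045

-1.045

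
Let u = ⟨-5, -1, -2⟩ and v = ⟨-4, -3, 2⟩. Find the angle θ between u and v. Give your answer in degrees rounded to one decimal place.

u · v = (-5)·(-4) + (-1)·(-3) + (-2)·2 = 20 + 3 - 4 = 19
|u|² = 25 + 1 + 4 = 30,  |u| = √30 ≈ 5.477226
|v|² = 16 + 9 + 4 = 29,  |v| = √29 ≈ 5.385165
cos θ = 19 / (5.477226 · 5.385165) ≈ 0.64416
θ = arccos(0.64416) ≈ 49.9°

49.9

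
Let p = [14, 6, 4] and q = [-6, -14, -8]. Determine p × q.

(8, 88, -160)

i: 6·(-8) - 4·(-14) = -48 - (-56) = 8
j: 4·(-6) - 14·(-8) = -24 - (-112) = 88
k: 14·(-14) - 6·(-6) = -196 - (-36) = -160
p × q = (8, 88, -160)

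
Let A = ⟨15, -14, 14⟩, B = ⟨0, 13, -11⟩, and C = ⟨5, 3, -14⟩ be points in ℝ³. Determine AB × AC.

(-331, -170, 15)

AB = (-15, 27, -25)
AC = (-10, 17, -28)
i: 27·(-28) - (-25)·17 = -756 - (-425) = -331
j: (-25)·(-10) - (-15)·(-28) = 250 - 420 = -170
k: (-15)·17 - 27·(-10) = -255 - (-270) = 15
AB × AC = (-331, -170, 15)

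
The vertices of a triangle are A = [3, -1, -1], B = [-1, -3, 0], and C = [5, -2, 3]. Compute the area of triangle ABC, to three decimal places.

AB = (-4, -2, 1),  AC = (2, -1, 4)
i: (-2)·4 - 1·(-1) = -8 - (-1) = -7
j: 1·2 - (-4)·4 = 2 - (-16) = 18
k: (-4)·(-1) - (-2)·2 = 4 - (-4) = 8
AB × AC = (-7, 18, 8)
|AB × AC| = √437 ≈ 20.9045
area = ½ · 20.9045 ≈ 10.452

10.452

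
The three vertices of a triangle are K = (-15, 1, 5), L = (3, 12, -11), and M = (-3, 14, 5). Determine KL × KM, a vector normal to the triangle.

(208, -192, 102)

KL = (18, 11, -16)
KM = (12, 13, 0)
i: 11·0 - (-16)·13 = 0 - (-208) = 208
j: (-16)·12 - 18·0 = -192 - 0 = -192
k: 18·13 - 11·12 = 234 - 132 = 102
KL × KM = (208, -192, 102)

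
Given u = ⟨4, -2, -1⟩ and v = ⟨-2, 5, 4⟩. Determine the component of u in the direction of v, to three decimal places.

u · v = 4·(-2) + (-2)·5 + (-1)·4 = -8 - 10 - 4 = -22
|v| = √(4 + 25 + 16) = √45 ≈ 6.7082
comp_v u = -22 / √45 ≈ -3.280

-3.280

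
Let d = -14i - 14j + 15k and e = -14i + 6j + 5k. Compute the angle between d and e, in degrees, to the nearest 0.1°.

d · e = (-14)·(-14) + (-14)·6 + 15·5 = 196 - 84 + 75 = 187
|d|² = 196 + 196 + 225 = 617,  |d| = √617 ≈ 24.839485
|e|² = 196 + 36 + 25 = 257,  |e| = √257 ≈ 16.031220
cos θ = 187 / (24.839485 · 16.031220) ≈ 0.46960
θ = arccos(0.46960) ≈ 62.0°

62.0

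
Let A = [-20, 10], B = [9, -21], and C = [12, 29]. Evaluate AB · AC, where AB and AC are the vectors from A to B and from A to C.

AB = B − A = (29, -31)
AC = C − A = (32, 19)
AB · AC = 29·32 + (-31)·19 = 928 - 589 = 339

339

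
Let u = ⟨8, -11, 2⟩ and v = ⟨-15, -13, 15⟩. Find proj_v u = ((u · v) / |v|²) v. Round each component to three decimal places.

u · v = 8·(-15) + (-11)·(-13) + 2·15 = -120 + 143 + 30 = 53
|v|² = 225 + 169 + 225 = 619
proj_v u = (53/619) · (-15, -13, 15) ≈ (-1.284, -1.113, 1.284)

(-1.284, -1.113, 1.284)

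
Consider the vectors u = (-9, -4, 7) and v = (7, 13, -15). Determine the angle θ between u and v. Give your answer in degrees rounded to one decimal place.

u · v = (-9)·7 + (-4)·13 + 7·(-15) = -63 - 52 - 105 = -220
|u|² = 81 + 16 + 49 = 146,  |u| = √146 ≈ 12.083046
|v|² = 49 + 169 + 225 = 443,  |v| = √443 ≈ 21.047565
cos θ = -220 / (12.083046 · 21.047565) ≈ -0.86506
θ = arccos(-0.86506) ≈ 149.9°

149.9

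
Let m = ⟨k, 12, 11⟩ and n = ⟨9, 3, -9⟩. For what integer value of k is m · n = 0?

m · n = k·9 + 12·3 + 11·(-9) = -63 + 9k
Set equal to 0: 9k = 63, so k = 7.

7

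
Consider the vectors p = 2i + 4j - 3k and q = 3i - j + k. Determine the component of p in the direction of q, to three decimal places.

-0.302

p · q = 2·3 + 4·(-1) + (-3)·1 = 6 - 4 - 3 = -1
|q| = √(9 + 1 + 1) = √11 ≈ 3.3166
comp_q p = -1 / √11 ≈ -0.302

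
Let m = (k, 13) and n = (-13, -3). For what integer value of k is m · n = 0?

-3

m · n = k·(-13) + 13·(-3) = -39 - 13k
Set equal to 0: -13k = 39, so k = -3.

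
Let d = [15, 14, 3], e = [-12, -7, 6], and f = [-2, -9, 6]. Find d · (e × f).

e × f:
i: (-7)·6 - 6·(-9) = -42 - (-54) = 12
j: 6·(-2) - (-12)·6 = -12 - (-72) = 60
k: (-12)·(-9) - (-7)·(-2) = 108 - 14 = 94
e × f = (12, 60, 94)
d · (e × f) = 15·12 + 14·60 + 3·94 = 180 + 840 + 282 = 1302

1302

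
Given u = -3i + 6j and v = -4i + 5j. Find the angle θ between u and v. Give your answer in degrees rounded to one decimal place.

u · v = (-3)·(-4) + 6·5 = 12 + 30 = 42
|u|² = 9 + 36 = 45,  |u| = √45 ≈ 6.708204
|v|² = 16 + 25 = 41,  |v| = √41 ≈ 6.403124
cos θ = 42 / (6.708204 · 6.403124) ≈ 0.97780
θ = arccos(0.97780) ≈ 12.1°

12.1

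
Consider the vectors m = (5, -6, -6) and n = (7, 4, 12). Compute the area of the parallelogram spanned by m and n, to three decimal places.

128.655

i: (-6)·12 - (-6)·4 = -72 - (-24) = -48
j: (-6)·7 - 5·12 = -42 - 60 = -102
k: 5·4 - (-6)·7 = 20 - (-42) = 62
m × n = (-48, -102, 62)
|m × n| = √((-48)² + (-102)² + 62²) = √16552 ≈ 128.6546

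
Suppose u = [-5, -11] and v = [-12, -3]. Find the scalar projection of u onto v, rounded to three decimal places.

7.519

u · v = (-5)·(-12) + (-11)·(-3) = 60 + 33 = 93
|v| = √(144 + 9) = √153 ≈ 12.3693
comp_v u = 93 / √153 ≈ 7.519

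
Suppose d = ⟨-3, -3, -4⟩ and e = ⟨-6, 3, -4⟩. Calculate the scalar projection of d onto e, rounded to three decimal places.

d · e = (-3)·(-6) + (-3)·3 + (-4)·(-4) = 18 - 9 + 16 = 25
|e| = √(36 + 9 + 16) = √61 ≈ 7.8102
comp_e d = 25 / √61 ≈ 3.201

3.201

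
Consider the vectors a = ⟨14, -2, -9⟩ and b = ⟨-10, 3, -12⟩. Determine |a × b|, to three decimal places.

263.911

i: (-2)·(-12) - (-9)·3 = 24 - (-27) = 51
j: (-9)·(-10) - 14·(-12) = 90 - (-168) = 258
k: 14·3 - (-2)·(-10) = 42 - 20 = 22
a × b = (51, 258, 22)
|a × b| = √(51² + 258² + 22²) = √69649 ≈ 263.9110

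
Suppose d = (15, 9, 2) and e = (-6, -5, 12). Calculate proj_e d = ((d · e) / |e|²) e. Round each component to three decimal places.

d · e = 15·(-6) + 9·(-5) + 2·12 = -90 - 45 + 24 = -111
|e|² = 36 + 25 + 144 = 205
proj_e d = (-111/205) · (-6, -5, 12) ≈ (3.249, 2.707, -6.498)

(3.249, 2.707, -6.498)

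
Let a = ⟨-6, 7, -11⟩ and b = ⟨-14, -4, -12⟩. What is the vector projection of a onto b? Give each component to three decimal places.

(-7.393, -2.112, -6.337)

a · b = (-6)·(-14) + 7·(-4) + (-11)·(-12) = 84 - 28 + 132 = 188
|b|² = 196 + 16 + 144 = 356
proj_b a = (188/356) · (-14, -4, -12) ≈ (-7.393, -2.112, -6.337)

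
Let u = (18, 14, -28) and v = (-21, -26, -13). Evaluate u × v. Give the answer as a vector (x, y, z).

i: 14·(-13) - (-28)·(-26) = -182 - 728 = -910
j: (-28)·(-21) - 18·(-13) = 588 - (-234) = 822
k: 18·(-26) - 14·(-21) = -468 - (-294) = -174
u × v = (-910, 822, -174)

(-910, 822, -174)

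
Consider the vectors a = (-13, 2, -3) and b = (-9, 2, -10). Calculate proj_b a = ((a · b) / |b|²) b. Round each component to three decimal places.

a · b = (-13)·(-9) + 2·2 + (-3)·(-10) = 117 + 4 + 30 = 151
|b|² = 81 + 4 + 100 = 185
proj_b a = (151/185) · (-9, 2, -10) ≈ (-7.346, 1.632, -8.162)

(-7.346, 1.632, -8.162)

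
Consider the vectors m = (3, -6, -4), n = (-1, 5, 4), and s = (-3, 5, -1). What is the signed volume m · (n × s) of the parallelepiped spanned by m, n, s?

n × s:
i: 5·(-1) - 4·5 = -5 - 20 = -25
j: 4·(-3) - (-1)·(-1) = -12 - 1 = -13
k: (-1)·5 - 5·(-3) = -5 - (-15) = 10
n × s = (-25, -13, 10)
m · (n × s) = 3·(-25) + (-6)·(-13) + (-4)·10 = -75 + 78 - 40 = -37

-37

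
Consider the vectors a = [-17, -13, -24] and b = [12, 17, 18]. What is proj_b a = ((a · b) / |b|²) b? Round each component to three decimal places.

a · b = (-17)·12 + (-13)·17 + (-24)·18 = -204 - 221 - 432 = -857
|b|² = 144 + 289 + 324 = 757
proj_b a = (-857/757) · (12, 17, 18) ≈ (-13.585, -19.246, -20.378)

(-13.585, -19.246, -20.378)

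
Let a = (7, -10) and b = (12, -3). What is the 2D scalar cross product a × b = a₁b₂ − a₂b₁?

7·(-3) - (-10)·12 = -21 - (-120) = 99

99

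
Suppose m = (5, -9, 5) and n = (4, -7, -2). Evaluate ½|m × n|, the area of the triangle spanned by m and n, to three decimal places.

i: (-9)·(-2) - 5·(-7) = 18 - (-35) = 53
j: 5·4 - 5·(-2) = 20 - (-10) = 30
k: 5·(-7) - (-9)·4 = -35 - (-36) = 1
m × n = (53, 30, 1)
|m × n| = √(53² + 30² + 1²) = √3710 ≈ 60.9098
area = ½ · 60.9098 ≈ 30.455

30.455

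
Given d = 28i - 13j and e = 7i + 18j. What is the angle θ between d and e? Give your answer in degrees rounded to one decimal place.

93.7

d · e = 28·7 + (-13)·18 = 196 - 234 = -38
|d|² = 784 + 169 = 953,  |d| = √953 ≈ 30.870698
|e|² = 49 + 324 = 373,  |e| = √373 ≈ 19.313208
cos θ = -38 / (30.870698 · 19.313208) ≈ -0.06374
θ = arccos(-0.06374) ≈ 93.7°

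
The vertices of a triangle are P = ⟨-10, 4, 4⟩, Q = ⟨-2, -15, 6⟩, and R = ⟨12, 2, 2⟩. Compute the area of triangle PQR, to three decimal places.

PQ = (8, -19, 2),  PR = (22, -2, -2)
i: (-19)·(-2) - 2·(-2) = 38 - (-4) = 42
j: 2·22 - 8·(-2) = 44 - (-16) = 60
k: 8·(-2) - (-19)·22 = -16 - (-418) = 402
PQ × PR = (42, 60, 402)
|PQ × PR| = √166968 ≈ 408.6172
area = ½ · 408.6172 ≈ 204.309

204.309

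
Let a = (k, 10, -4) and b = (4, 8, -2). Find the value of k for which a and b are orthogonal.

-22

a · b = k·4 + 10·8 + (-4)·(-2) = 88 + 4k
Set equal to 0: 4k = -88, so k = -22.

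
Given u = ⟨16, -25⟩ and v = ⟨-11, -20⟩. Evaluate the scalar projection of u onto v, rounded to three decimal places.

u · v = 16·(-11) + (-25)·(-20) = -176 + 500 = 324
|v| = √(121 + 400) = √521 ≈ 22.8254
comp_v u = 324 / √521 ≈ 14.195

14.195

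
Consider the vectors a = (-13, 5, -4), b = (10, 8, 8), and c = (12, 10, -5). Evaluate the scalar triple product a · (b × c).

2274

b × c:
i: 8·(-5) - 8·10 = -40 - 80 = -120
j: 8·12 - 10·(-5) = 96 - (-50) = 146
k: 10·10 - 8·12 = 100 - 96 = 4
b × c = (-120, 146, 4)
a · (b × c) = (-13)·(-120) + 5·146 + (-4)·4 = 1560 + 730 - 16 = 2274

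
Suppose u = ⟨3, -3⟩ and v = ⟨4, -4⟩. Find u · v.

u · v = 3·4 + (-3)·(-4) = 12 + 12 = 24

24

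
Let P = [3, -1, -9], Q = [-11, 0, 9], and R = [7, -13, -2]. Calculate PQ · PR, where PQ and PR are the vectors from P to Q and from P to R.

58

PQ = Q − P = (-14, 1, 18)
PR = R − P = (4, -12, 7)
PQ · PR = (-14)·4 + 1·(-12) + 18·7 = -56 - 12 + 126 = 58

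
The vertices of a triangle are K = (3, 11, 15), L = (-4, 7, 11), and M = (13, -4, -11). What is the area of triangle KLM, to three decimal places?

134.392

KL = (-7, -4, -4),  KM = (10, -15, -26)
i: (-4)·(-26) - (-4)·(-15) = 104 - 60 = 44
j: (-4)·10 - (-7)·(-26) = -40 - 182 = -222
k: (-7)·(-15) - (-4)·10 = 105 - (-40) = 145
KL × KM = (44, -222, 145)
|KL × KM| = √72245 ≈ 268.7843
area = ½ · 268.7843 ≈ 134.392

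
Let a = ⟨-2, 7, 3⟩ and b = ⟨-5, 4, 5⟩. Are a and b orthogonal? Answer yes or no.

no

a · b = (-2)·(-5) + 7·4 + 3·5 = 10 + 28 + 15 = 53
Nonzero, so the vectors are not orthogonal.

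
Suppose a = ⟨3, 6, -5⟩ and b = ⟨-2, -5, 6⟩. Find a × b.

(11, -8, -3)

i: 6·6 - (-5)·(-5) = 36 - 25 = 11
j: (-5)·(-2) - 3·6 = 10 - 18 = -8
k: 3·(-5) - 6·(-2) = -15 - (-12) = -3
a × b = (11, -8, -3)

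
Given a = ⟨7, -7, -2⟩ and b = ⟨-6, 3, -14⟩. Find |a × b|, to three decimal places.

152.830

i: (-7)·(-14) - (-2)·3 = 98 - (-6) = 104
j: (-2)·(-6) - 7·(-14) = 12 - (-98) = 110
k: 7·3 - (-7)·(-6) = 21 - 42 = -21
a × b = (104, 110, -21)
|a × b| = √(104² + 110² + (-21)²) = √23357 ≈ 152.8300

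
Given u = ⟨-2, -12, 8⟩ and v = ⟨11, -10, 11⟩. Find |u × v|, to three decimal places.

194.700

i: (-12)·11 - 8·(-10) = -132 - (-80) = -52
j: 8·11 - (-2)·11 = 88 - (-22) = 110
k: (-2)·(-10) - (-12)·11 = 20 - (-132) = 152
u × v = (-52, 110, 152)
|u × v| = √((-52)² + 110² + 152²) = √37908 ≈ 194.6998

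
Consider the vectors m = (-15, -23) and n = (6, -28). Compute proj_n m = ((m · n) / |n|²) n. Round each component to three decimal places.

m · n = (-15)·6 + (-23)·(-28) = -90 + 644 = 554
|n|² = 36 + 784 = 820
proj_n m = (554/820) · (6, -28) ≈ (4.054, -18.917)

(4.054, -18.917)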